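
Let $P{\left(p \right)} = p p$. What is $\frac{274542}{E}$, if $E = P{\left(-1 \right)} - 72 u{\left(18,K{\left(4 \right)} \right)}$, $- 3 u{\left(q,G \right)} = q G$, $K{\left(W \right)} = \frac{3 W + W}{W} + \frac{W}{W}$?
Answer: $\frac{274542}{2161} \approx 127.04$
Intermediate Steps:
$P{\left(p \right)} = p^{2}$
$K{\left(W \right)} = 5$ ($K{\left(W \right)} = \frac{4 W}{W} + 1 = 4 + 1 = 5$)
$u{\left(q,G \right)} = - \frac{G q}{3}$ ($u{\left(q,G \right)} = - \frac{q G}{3} = - \frac{G q}{3}$)
$E = 2161$ ($E = \left(-1\right)^{2} - 72 \left(\left(- \frac{1}{3}\right) 5 \cdot 18\right) = 1 - -2160 = 1 + 2160 = 2161$)
$\frac{274542}{E} = \frac{274542}{2161}$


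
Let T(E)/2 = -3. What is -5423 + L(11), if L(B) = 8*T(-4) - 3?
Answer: -5474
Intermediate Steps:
T(E) = -6 (T(E) = 2*(-3) = -6)
L(B) = -51 (L(B) = 8*(-6) - 3 = -48 - 3 = -51)
-5423 + L(11) = -5423 - 51 = -5474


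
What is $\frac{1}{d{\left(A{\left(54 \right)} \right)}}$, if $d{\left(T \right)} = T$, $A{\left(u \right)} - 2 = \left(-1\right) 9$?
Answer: $- \frac{1}{7} \approx -0.14286$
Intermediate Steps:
$A{\left(u \right)} = -7$ ($A{\left(u \right)} = 2 - 9 = -7$)
$\frac{1}{d{\left(A{\left(54 \right)} \right)}} = \frac{1}{-7} = - \frac{1}{7}$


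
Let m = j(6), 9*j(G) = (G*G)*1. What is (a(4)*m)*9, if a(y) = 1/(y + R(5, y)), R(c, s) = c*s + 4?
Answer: 9/7 ≈ 1.2857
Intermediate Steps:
R(c, s) = 4 + c*s
a(y) = 1/(4 + 6*y) (a(y) = 1/(y + (4 + 5*y)) = 1/(4 + 6*y))
j(G) = G**2/9 (j(G) = ((G*G)*1)/9 = (G**2*1)/9 = G**2/9)
m = 4 (m = (1/9)*6**2 = (1/9)*36 = 4)
(a(4)*m)*9 = ((1/(2*(2 + 3*4)))*4)*9 = ((1/(2*(2 + 12)))*4)*9 = (((1/2)/14)*4)*9 = (((1/2)*(1/14))*4)*9 = ((1/28)*4)*9 = (1/7)*9 = 9/7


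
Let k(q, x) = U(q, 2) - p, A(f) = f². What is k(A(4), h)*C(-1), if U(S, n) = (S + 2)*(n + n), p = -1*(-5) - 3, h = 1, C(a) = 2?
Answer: 140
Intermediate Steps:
p = 2 (p = 5 - 3 = 2)
U(S, n) = 2*n*(2 + S) (U(S, n) = (2 + S)*(2*n) = 2*n*(2 + S))
k(q, x) = 6 + 4*q (k(q, x) = 2*2*(2 + q) - 1*2 = (8 + 4*q) - 2 = 6 + 4*q)
k(A(4), h)*C(-1) = (6 + 4*4²)*2 = (6 + 4*16)*2 = (6 + 64)*2 = 70*2 = 140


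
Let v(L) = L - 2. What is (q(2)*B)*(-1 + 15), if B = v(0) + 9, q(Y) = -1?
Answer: -98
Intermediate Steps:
v(L) = -2 + L
B = 7 (B = (-2 + 0) + 9 = -2 + 9 = 7)
(q(2)*B)*(-1 + 15) = (-1*7)*(-1 + 15) = -7*14 = -98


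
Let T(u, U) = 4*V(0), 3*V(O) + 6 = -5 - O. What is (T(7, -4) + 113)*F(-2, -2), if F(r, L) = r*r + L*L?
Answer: 2360/3 ≈ 786.67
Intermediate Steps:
F(r, L) = L² + r² (F(r, L) = r² + L² = L² + r²)
V(O) = -11/3 - O/3 (V(O) = -2 + (-5 - O)/3 = -2 + (-5/3 - O/3) = -11/3 - O/3)
T(u, U) = -44/3 (T(u, U) = 4*(-11/3 - ⅓*0) = 4*(-11/3 + 0) = 4*(-11/3) = -44/3)
(T(7, -4) + 113)*F(-2, -2) = (-44/3 + 113)*((-2)² + (-2)²) = 295*(4 + 4)/3 = (295/3)*8 = 2360/3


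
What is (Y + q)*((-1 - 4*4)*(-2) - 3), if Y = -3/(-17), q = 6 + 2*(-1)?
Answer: 2201/17 ≈ 129.47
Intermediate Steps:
q = 4 (q = 6 - 2 = 4)
Y = 3/17 (Y = -1/17*(-3) = 3/17 ≈ 0.17647)
(Y + q)*((-1 - 4*4)*(-2) - 3) = (3/17 + 4)*((-1 - 4*4)*(-2) - 3) = 71*((-1 - 16)*(-2) - 3)/17 = 71*(-17*(-2) - 3)/17 = 71*(34 - 3)/17 = (71/17)*31 = 2201/17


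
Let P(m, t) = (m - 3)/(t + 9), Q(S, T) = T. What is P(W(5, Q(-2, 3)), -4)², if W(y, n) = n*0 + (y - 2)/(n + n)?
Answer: ¼ ≈ 0.25000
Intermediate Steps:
W(y, n) = (-2 + y)/(2*n) (W(y, n) = 0 + (-2 + y)/((2*n)) = 0 + (-2 + y)*(1/(2*n)) = 0 + (-2 + y)/(2*n) = (-2 + y)/(2*n))
P(m, t) = (-3 + m)/(9 + t)
P(W(5, Q(-2, 3)), -4)² = ((-3 + (½)*(-2 + 5)/3)/(9 - 4))² = ((-3 + (½)*(⅓)*3)/5)² = ((-3 + ½)/5)² = ((⅕)*(-5/2))² = (-½)² = ¼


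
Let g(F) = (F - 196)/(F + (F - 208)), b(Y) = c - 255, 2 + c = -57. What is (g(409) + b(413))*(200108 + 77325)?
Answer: -53080423591/610 ≈ -8.7017e+7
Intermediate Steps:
c = -59 (c = -2 - 57 = -59)
b(Y) = -314 (b(Y) = -59 - 255 = -314)
g(F) = (-196 + F)/(-208 + 2*F) (g(F) = (-196 + F)/(F + (-208 + F)) = (-196 + F)/(-208 + 2*F))
(g(409) + b(413))*(200108 + 77325) = ((-196 + 409)/(2*(-104 + 409)) - 314)*(200108 + 77325) = ((½)*213/305 - 314)*277433 = ((½)*(1/305)*213 - 314)*277433 = (213/610 - 314)*277433 = -191327/610*277433 = -53080423591/610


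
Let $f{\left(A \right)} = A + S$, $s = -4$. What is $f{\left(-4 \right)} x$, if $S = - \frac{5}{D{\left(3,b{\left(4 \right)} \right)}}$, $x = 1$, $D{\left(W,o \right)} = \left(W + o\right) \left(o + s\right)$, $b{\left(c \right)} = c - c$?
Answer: $- \frac{43}{12} \approx -3.5833$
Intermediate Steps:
$b{\left(c \right)} = 0$
$D{\left(W,o \right)} = \left(-4 + o\right) \left(W + o\right)$ ($D{\left(W,o \right)} = \left(W + o\right) \left(o - 4\right) = \left(W + o\right) \left(-4 + o\right) = \left(-4 + o\right) \left(W + o\right)$)
$S = \frac{5}{12}$ ($S = - \frac{5}{0^{2} - 12 - 0 + 3 \cdot 0} = - \frac{5}{0 - 12 + 0 + 0} = - \frac{5}{-12} = \left(-5\right) \left(- \frac{1}{12}\right) = \frac{5}{12} \approx 0.41667$)
$f{\left(A \right)} = \frac{5}{12} + A$ ($f{\left(A \right)} = A + \frac{5}{12} = \frac{5}{12} + A$)
$f{\left(-4 \right)} x = \left(\frac{5}{12} - 4\right) 1 = \left(- \frac{43}{12}\right) 1 = - \frac{43}{12}$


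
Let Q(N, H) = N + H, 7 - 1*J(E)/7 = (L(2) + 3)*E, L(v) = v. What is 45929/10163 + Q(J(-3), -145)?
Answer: 137396/10163 ≈ 13.519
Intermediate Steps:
J(E) = 49 - 35*E (J(E) = 49 - 7*(2 + 3)*E = 49 - 35*E)
Q(N, H) = H + N
45929/10163 + Q(J(-3), -145) = 45929/10163 + (-145 + (49 - 35*(-3))) = 45929*(1/10163) + (-145 + (49 + 105)) = 45929/10163 + (-145 + 154) = 45929/10163 + 9 = 137396/10163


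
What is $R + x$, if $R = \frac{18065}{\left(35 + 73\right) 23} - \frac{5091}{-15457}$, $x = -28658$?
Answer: $- \frac{1100037420955}{38395188} \approx -28650.0$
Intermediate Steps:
$R = \frac{291876749}{38395188}$ ($R = \frac{18065}{108 \cdot 23} - - \frac{5091}{15457} = \frac{18065}{2484} + \frac{5091}{15457} = \frac{291876749}{38395188} \approx 7.6019$)
$R + x = \frac{291876749}{38395188} - 28658 = - \frac{1100037420955}{38395188}$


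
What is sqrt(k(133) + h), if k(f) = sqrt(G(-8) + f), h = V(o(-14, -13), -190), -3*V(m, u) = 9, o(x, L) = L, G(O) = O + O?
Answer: sqrt(-3 + 3*sqrt(13)) ≈ 2.7958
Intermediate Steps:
G(O) = 2*O
V(m, u) = -3 (V(m, u) = -1/3*9 = -3)
h = -3
k(f) = sqrt(-16 + f) (k(f) = sqrt(2*(-8) + f) = sqrt(-16 + f))
sqrt(k(133) + h) = sqrt(sqrt(-16 + 133) - 3) = sqrt(sqrt(117) - 3) = sqrt(3*sqrt(13) - 3) = sqrt(-3 + 3*sqrt(13))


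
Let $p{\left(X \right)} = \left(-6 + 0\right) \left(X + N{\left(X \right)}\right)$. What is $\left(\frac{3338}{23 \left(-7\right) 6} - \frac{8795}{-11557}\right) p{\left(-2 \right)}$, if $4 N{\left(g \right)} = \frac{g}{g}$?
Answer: $- \frac{1074332}{37973} \approx -28.292$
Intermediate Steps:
$N{\left(g \right)} = \frac{1}{4}$ ($N{\left(g \right)} = \frac{g \frac{1}{g}}{4} = \frac{1}{4} \cdot 1 = \frac{1}{4}$)
$p{\left(X \right)} = - \frac{3}{2} - 6 X$ ($p{\left(X \right)} = \left(-6 + 0\right) \left(X + \frac{1}{4}\right) = - 6 \left(\frac{1}{4} + X\right) = - \frac{3}{2} - 6 X$)
$\left(\frac{3338}{23 \left(-7\right) 6} - \frac{8795}{-11557}\right) p{\left(-2 \right)} = \left(\frac{3338}{23 \left(-7\right) 6} - \frac{8795}{-11557}\right) \left(- \frac{3}{2} - -12\right) = \left(\frac{3338}{\left(-161\right) 6} - - \frac{8795}{11557}\right) \left(- \frac{3}{2} + 12\right) = \left(\frac{3338}{-966} + \frac{8795}{11557}\right) \frac{21}{2} = \left(3338 \left(- \frac{1}{966}\right) + \frac{8795}{11557}\right) \frac{21}{2} = \left(- \frac{1669}{483} + \frac{8795}{11557}\right) \frac{21}{2} = \left(- \frac{306952}{113919}\right) \frac{21}{2} = - \frac{1074332}{37973}$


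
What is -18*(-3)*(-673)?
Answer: -36342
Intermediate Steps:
-18*(-3)*(-673) = 54*(-673) = -36342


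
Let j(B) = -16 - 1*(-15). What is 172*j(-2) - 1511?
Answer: -1683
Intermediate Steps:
j(B) = -1 (j(B) = -16 + 15 = -1)
172*j(-2) - 1511 = 172*(-1) - 1511 = -172 - 1511 = -1683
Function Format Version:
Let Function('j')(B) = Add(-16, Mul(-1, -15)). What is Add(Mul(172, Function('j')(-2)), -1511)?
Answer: -1683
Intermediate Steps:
Function('j')(B) = -1 (Function('j')(B) = Add(-16, 15) = -1)
Add(Mul(172, Function('j')(-2)), -1511) = Add(Mul(172, -1), -1511) = Add(-172, -1511) = -1683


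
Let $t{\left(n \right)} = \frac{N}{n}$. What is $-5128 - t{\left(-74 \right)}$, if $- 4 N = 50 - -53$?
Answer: $- \frac{1517991}{296} \approx -5128.3$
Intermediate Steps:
$N = - \frac{103}{4}$ ($N = - \frac{50 - -53}{4} = - \frac{50 + 53}{4} = \left(- \frac{1}{4}\right) 103 = - \frac{103}{4} \approx -25.75$)
$t{\left(n \right)} = - \frac{103}{4 n}$
$-5128 - t{\left(-74 \right)} = -5128 - - \frac{103}{4 \left(-74\right)} = -5128 - \left(- \frac{103}{4}\right) \left(- \frac{1}{74}\right) = -5128 - \frac{103}{296} = - \frac{1517991}{296}$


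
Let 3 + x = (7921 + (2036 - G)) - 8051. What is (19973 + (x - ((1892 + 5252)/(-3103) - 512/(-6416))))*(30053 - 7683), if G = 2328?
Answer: 544181579006040/1244303 ≈ 4.3734e+8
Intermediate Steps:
x = -425 (x = -3 + ((7921 + (2036 - 1*2328)) - 8051) = -3 + ((7921 + (2036 - 2328)) - 8051) = -3 + ((7921 - 292) - 8051) = -3 + (7629 - 8051) = -3 - 422 = -425)
(19973 + (x - ((1892 + 5252)/(-3103) - 512/(-6416))))*(30053 - 7683) = (19973 + (-425 - ((1892 + 5252)/(-3103) - 512/(-6416))))*(30053 - 7683) = (19973 + (-425 - (7144*(-1/3103) - 512*(-1/6416))))*22370 = (19973 + (-425 - (-7144/3103 + 32/401)))*22370 = (19973 + (-425 - 1*(-2765448/1244303)))*22370 = (19973 + (-425 + 2765448/1244303))*22370 = (19973 - 526063327/1244303)*22370 = (24326400492/1244303)*22370 = 544181579006040/1244303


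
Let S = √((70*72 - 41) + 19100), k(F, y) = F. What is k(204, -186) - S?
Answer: 204 - √24099 ≈ 48.761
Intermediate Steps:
S = √24099 (S = √((5040 - 41) + 19100) = √(4999 + 19100) = √24099 ≈ 155.24)
k(204, -186) - S = 204 - √24099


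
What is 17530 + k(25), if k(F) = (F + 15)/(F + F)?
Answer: 87654/5 ≈ 17531.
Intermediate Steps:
k(F) = (15 + F)/(2*F) (k(F) = (15 + F)/((2*F)) = (15 + F)*(1/(2*F)) = (15 + F)/(2*F))
17530 + k(25) = 17530 + (½)*(15 + 25)/25 = 17530 + (½)*(1/25)*40 = 17530 + ⅘ = 87654/5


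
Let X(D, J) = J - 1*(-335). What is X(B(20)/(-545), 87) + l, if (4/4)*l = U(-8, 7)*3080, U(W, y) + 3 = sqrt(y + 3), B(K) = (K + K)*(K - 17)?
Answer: -8818 + 3080*sqrt(10) ≈ 921.82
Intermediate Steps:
B(K) = 2*K*(-17 + K) (B(K) = (2*K)*(-17 + K) = 2*K*(-17 + K))
U(W, y) = -3 + sqrt(3 + y) (U(W, y) = -3 + sqrt(y + 3) = -3 + sqrt(3 + y))
X(D, J) = 335 + J (X(D, J) = J + 335 = 335 + J)
l = -9240 + 3080*sqrt(10) (l = (-3 + sqrt(3 + 7))*3080 = (-3 + sqrt(10))*3080 = -9240 + 3080*sqrt(10) ≈ 499.82)
X(B(20)/(-545), 87) + l = (335 + 87) + (-9240 + 3080*sqrt(10)) = 422 + (-9240 + 3080*sqrt(10)) = -8818 + 3080*sqrt(10)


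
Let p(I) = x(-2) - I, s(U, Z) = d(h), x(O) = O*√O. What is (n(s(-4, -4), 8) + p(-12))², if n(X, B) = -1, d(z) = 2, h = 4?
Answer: 113 - 44*I*√2 ≈ 113.0 - 62.225*I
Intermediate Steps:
x(O) = O^(3/2)
s(U, Z) = 2
p(I) = -I - 2*I*√2 (p(I) = (-2)^(3/2) - I = -2*I*√2 - I = -I - 2*I*√2)
(n(s(-4, -4), 8) + p(-12))² = (-1 + (-1*(-12) - 2*I*√2))² = (-1 + (12 - 2*I*√2))² = (11 - 2*I*√2)²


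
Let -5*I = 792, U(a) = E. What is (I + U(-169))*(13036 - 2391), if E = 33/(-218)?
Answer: -367935909/218 ≈ -1.6878e+6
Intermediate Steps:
E = -33/218 (E = 33*(-1/218) = -33/218 ≈ -0.15138)
U(a) = -33/218
I = -792/5 (I = -⅕*792 = -792/5 ≈ -158.40)
(I + U(-169))*(13036 - 2391) = (-792/5 - 33/218)*(13036 - 2391) = -172821/1090*10645 = -367935909/218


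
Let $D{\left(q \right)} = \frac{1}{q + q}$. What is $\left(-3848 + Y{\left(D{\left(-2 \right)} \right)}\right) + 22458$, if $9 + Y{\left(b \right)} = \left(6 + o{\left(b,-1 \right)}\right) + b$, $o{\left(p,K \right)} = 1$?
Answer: $\frac{74431}{4} \approx 18608.0$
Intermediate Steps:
$D{\left(q \right)} = \frac{1}{2 q}$
$Y{\left(b \right)} = -2 + b$ ($Y{\left(b \right)} = -9 + \left(\left(6 + 1\right) + b\right) = -9 + \left(7 + b\right) = -2 + b$)
$\left(-3848 + Y{\left(D{\left(-2 \right)} \right)}\right) + 22458 = \left(-3848 - \left(2 - \frac{1}{2 \left(-2\right)}\right)\right) + 22458 = \left(-3848 + \left(-2 + \frac{1}{2} \left(- \frac{1}{2}\right)\right)\right) + 22458 = \left(-3848 - \frac{9}{4}\right) + 22458 = - \frac{15401}{4} + 22458 = \frac{74431}{4}$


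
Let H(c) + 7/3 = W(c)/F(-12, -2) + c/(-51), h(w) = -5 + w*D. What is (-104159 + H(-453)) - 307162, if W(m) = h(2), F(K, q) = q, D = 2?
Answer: -41954023/102 ≈ -4.1131e+5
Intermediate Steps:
h(w) = -5 + 2*w (h(w) = -5 + w*2 = -5 + 2*w)
W(m) = -1 (W(m) = -5 + 2*2 = -5 + 4 = -1)
H(c) = -11/6 - c/51 (H(c) = -7/3 + (-1/(-2) + c/(-51)) = -7/3 + (-1*(-1/2) + c*(-1/51)) = -7/3 + (1/2 - c/51) = -11/6 - c/51)
(-104159 + H(-453)) - 307162 = (-104159 + (-11/6 - 1/51*(-453))) - 307162 = (-104159 + (-11/6 + 151/17)) - 307162 = (-104159 + 719/102) - 307162 = -10623499/102 - 307162 = -41954023/102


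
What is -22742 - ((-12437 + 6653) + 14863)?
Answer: -31821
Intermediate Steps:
-22742 - ((-12437 + 6653) + 14863) = -22742 - (-5784 + 14863) = -22742 - 1*9079 = -22742 - 9079 = -31821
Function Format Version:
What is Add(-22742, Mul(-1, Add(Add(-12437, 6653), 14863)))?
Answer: -31821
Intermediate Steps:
Add(-22742, Mul(-1, Add(Add(-12437, 6653), 14863))) = Add(-22742, Mul(-1, Add(-5784, 14863))) = Add(-22742, Mul(-1, 9079)) = Add(-22742, -9079) = -31821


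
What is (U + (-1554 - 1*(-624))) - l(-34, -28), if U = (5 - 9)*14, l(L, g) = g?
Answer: -958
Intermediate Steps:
U = -56 (U = -4*14 = -56)
(U + (-1554 - 1*(-624))) - l(-34, -28) = (-56 + (-1554 - 1*(-624))) - 1*(-28) = (-56 + (-1554 + 624)) + 28 = (-56 - 930) + 28 = -986 + 28 = -958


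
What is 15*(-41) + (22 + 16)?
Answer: -577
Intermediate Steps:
15*(-41) + (22 + 16) = -615 + 38 = -577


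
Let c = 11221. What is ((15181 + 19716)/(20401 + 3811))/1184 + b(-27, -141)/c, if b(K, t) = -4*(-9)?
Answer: 1423591525/321672496768 ≈ 0.0044256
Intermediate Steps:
b(K, t) = 36
((15181 + 19716)/(20401 + 3811))/1184 + b(-27, -141)/c = ((15181 + 19716)/(20401 + 3811))/1184 + 36/11221 = (34897/24212)*(1/1184) + 36*(1/11221) = (34897*(1/24212))*(1/1184) + 36/11221 = (34897/24212)*(1/1184) + 36/11221 = 34897/28667008 + 36/11221 = 1423591525/321672496768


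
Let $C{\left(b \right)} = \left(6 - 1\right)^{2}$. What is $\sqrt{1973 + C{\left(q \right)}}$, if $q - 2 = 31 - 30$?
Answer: $3 \sqrt{222} \approx 44.699$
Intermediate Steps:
$q = 3$ ($q = 2 + \left(31 - 30\right) = 2 + 1 = 3$)
$C{\left(b \right)} = 25$ ($C{\left(b \right)} = 5^{2} = 25$)
$\sqrt{1973 + C{\left(q \right)}} = \sqrt{1973 + 25} = \sqrt{1998} = 3 \sqrt{222}$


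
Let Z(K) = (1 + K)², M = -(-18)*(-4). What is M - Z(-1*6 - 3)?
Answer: -136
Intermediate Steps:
M = -72 (M = -3*24 = -72)
M - Z(-1*6 - 3) = -72 - (1 + (-1*6 - 3))² = -72 - (1 + (-6 - 3))² = -72 - (1 - 9)² = -72 - 1*(-8)² = -72 - 1*64 = -72 - 64 = -136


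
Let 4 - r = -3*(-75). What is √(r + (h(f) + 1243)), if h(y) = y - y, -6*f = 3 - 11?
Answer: √1022 ≈ 31.969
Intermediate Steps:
f = 4/3 (f = -(3 - 11)/6 = -⅙*(-8) = 4/3 ≈ 1.3333)
h(y) = 0
r = -221 (r = 4 - (-3)*(-75) = 4 - 1*225 = 4 - 225 = -221)
√(r + (h(f) + 1243)) = √(-221 + (0 + 1243)) = √(-221 + 1243) = √1022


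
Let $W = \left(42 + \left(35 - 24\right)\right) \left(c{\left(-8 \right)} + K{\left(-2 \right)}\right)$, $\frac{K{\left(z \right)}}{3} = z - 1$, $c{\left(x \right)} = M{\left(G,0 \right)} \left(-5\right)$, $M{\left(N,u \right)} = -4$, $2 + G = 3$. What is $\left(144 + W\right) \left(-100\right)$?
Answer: $-72700$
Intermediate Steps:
$G = 1$ ($G = -2 + 3 = 1$)
$c{\left(x \right)} = 20$ ($c{\left(x \right)} = \left(-4\right) \left(-5\right) = 20$)
$K{\left(z \right)} = -3 + 3 z$ ($K{\left(z \right)} = 3 \left(z - 1\right) = 3 \left(-1 + z\right) = -3 + 3 z$)
$W = 583$ ($W = \left(42 + \left(35 - 24\right)\right) \left(20 + \left(-3 + 3 \left(-2\right)\right)\right) = \left(42 + 11\right) \left(20 - 9\right) = 53 \left(20 - 9\right) = 53 \cdot 11 = 583$)
$\left(144 + W\right) \left(-100\right) = \left(144 + 583\right) \left(-100\right) = 727 \left(-100\right) = -72700$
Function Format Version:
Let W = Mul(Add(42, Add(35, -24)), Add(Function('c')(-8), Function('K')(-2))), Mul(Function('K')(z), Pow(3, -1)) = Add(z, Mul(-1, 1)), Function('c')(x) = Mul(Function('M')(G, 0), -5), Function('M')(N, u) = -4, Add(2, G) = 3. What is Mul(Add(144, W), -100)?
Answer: -72700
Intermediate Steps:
G = 1 (G = Add(-2, 3) = 1)
Function('c')(x) = 20 (Function('c')(x) = Mul(-4, -5) = 20)
Function('K')(z) = Add(-3, Mul(3, z)) (Function('K')(z) = Mul(3, Add(z, Mul(-1, 1))) = Mul(3, Add(z, -1)) = Mul(3, Add(-1, z)) = Add(-3, Mul(3, z)))
W = 583 (W = Mul(Add(42, Add(35, -24)), Add(20, Add(-3, Mul(3, -2)))) = Mul(Add(42, 11), Add(20, Add(-3, -6))) = Mul(53, Add(20, -9)) = Mul(53, 11) = 583)
Mul(Add(144, W), -100) = Mul(Add(144, 583), -100) = Mul(727, -100) = -72700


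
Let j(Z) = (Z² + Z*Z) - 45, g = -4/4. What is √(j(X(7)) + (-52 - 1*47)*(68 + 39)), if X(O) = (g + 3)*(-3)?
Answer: 3*I*√1174 ≈ 102.79*I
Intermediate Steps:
g = -1 (g = -4*¼ = -1)
X(O) = -6 (X(O) = (-1 + 3)*(-3) = 2*(-3) = -6)
j(Z) = -45 + 2*Z² (j(Z) = (Z² + Z²) - 45 = 2*Z² - 45 = -45 + 2*Z²)
√(j(X(7)) + (-52 - 1*47)*(68 + 39)) = √((-45 + 2*(-6)²) + (-52 - 1*47)*(68 + 39)) = √((-45 + 2*36) + (-52 - 47)*107) = √((-45 + 72) - 99*107) = √(27 - 10593) = √(-10566) = 3*I*√1174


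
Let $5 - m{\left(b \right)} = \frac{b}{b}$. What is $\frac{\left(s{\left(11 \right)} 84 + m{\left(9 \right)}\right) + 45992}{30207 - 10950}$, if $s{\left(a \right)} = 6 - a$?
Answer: $\frac{15192}{6419} \approx 2.3667$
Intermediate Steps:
$m{\left(b \right)} = 4$ ($m{\left(b \right)} = 5 - \frac{b}{b} = 5 - 1 = 4$)
$\frac{\left(s{\left(11 \right)} 84 + m{\left(9 \right)}\right) + 45992}{30207 - 10950} = \frac{\left(\left(6 - 11\right) 84 + 4\right) + 45992}{30207 - 10950} = \frac{\left(\left(6 - 11\right) 84 + 4\right) + 45992}{19257} = \left(\left(\left(-5\right) 84 + 4\right) + 45992\right) \frac{1}{19257} = \left(\left(-420 + 4\right) + 45992\right) \frac{1}{19257} = \left(-416 + 45992\right) \frac{1}{19257} = 45576 \cdot \frac{1}{19257} = \frac{15192}{6419}$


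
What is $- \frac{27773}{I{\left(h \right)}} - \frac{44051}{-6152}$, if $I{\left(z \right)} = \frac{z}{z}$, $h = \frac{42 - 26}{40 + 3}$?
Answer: $- \frac{170815445}{6152} \approx -27766.0$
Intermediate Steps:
$h = \frac{16}{43} \approx 0.37209$
$I{\left(z \right)} = 1$
$- \frac{27773}{I{\left(h \right)}} - \frac{44051}{-6152} = - \frac{27773}{1} - \frac{44051}{-6152} = \left(-27773\right) 1 - - \frac{44051}{6152} = -27773 + \frac{44051}{6152} = - \frac{170815445}{6152}$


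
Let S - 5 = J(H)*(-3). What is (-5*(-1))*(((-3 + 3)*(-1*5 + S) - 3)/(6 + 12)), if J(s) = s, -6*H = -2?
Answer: -⅚ ≈ -0.83333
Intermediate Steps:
H = ⅓ (H = -⅙*(-2) = ⅓ ≈ 0.33333)
S = 4 (S = 5 + (⅓)*(-3) = 5 - 1 = 4)
(-5*(-1))*(((-3 + 3)*(-1*5 + S) - 3)/(6 + 12)) = (-5*(-1))*(((-3 + 3)*(-1*5 + 4) - 3)/(6 + 12)) = 5*((0*(-5 + 4) - 3)/18) = 5*((0*(-1) - 3)*(1/18)) = 5*((0 - 3)*(1/18)) = 5*(-3*1/18) = 5*(-⅙) = -⅚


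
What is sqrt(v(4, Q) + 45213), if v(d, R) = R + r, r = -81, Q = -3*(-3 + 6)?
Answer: 13*sqrt(267) ≈ 212.42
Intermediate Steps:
Q = -9 (Q = -3*3 = -9)
v(d, R) = -81 + R (v(d, R) = R - 81 = -81 + R)
sqrt(v(4, Q) + 45213) = sqrt((-81 - 9) + 45213) = sqrt(-90 + 45213) = sqrt(45123) = 13*sqrt(267)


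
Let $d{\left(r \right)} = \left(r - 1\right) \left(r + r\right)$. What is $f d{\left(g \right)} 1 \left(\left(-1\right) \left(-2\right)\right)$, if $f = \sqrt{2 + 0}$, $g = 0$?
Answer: $0$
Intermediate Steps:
$f = \sqrt{2} \approx 1.4142$
$d{\left(r \right)} = 2 r \left(-1 + r\right)$ ($d{\left(r \right)} = \left(-1 + r\right) 2 r = 2 r \left(-1 + r\right)$)
$f d{\left(g \right)} 1 \left(\left(-1\right) \left(-2\right)\right) = \sqrt{2} \cdot 2 \cdot 0 \left(-1 + 0\right) 1 \left(\left(-1\right) \left(-2\right)\right) = \sqrt{2} \cdot 2 \cdot 0 \left(-1\right) 1 \cdot 2 = \sqrt{2} \cdot 0 \cdot 2 = 0 \cdot 2 = 0$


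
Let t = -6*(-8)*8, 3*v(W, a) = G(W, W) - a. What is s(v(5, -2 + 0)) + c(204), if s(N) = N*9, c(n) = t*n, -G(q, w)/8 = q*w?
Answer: 77742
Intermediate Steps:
G(q, w) = -8*q*w
v(W, a) = -8*W**2/3 - a/3 (v(W, a) = (-8*W*W - a)/3 = (-8*W**2 - a)/3 = (-a - 8*W**2)/3 = -8*W**2/3 - a/3)
t = 384 (t = 48*8 = 384)
c(n) = 384*n
s(N) = 9*N
s(v(5, -2 + 0)) + c(204) = 9*(-8/3*5**2 - (-2 + 0)/3) + 384*204 = 9*(-8/3*25 - 1/3*(-2)) + 78336 = 9*(-200/3 + 2/3) + 78336 = 9*(-66) + 78336 = -594 + 78336 = 77742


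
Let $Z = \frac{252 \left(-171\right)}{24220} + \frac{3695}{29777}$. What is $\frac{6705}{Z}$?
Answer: $- \frac{172701389025}{42630628} \approx -4051.1$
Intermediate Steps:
$Z = - \frac{42630628}{25757105}$ ($Z = \left(-43092\right) \frac{1}{24220} + 3695 \cdot \frac{1}{29777} = - \frac{1539}{865} + \frac{3695}{29777} = - \frac{42630628}{25757105} \approx -1.6551$)
$\frac{6705}{Z} = \frac{6705}{- \frac{42630628}{25757105}} = 6705 \left(- \frac{25757105}{42630628}\right) = - \frac{172701389025}{42630628}$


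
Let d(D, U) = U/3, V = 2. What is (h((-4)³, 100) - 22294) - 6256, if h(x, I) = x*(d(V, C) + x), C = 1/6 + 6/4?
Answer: -220406/9 ≈ -24490.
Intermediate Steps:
C = 5/3 (C = 1*(⅙) + 6*(¼) = ⅙ + 3/2 = 5/3 ≈ 1.6667)
d(D, U) = U/3 (d(D, U) = U*(⅓) = U/3)
h(x, I) = x*(5/9 + x) (h(x, I) = x*((⅓)*(5/3) + x) = x*(5/9 + x))
(h((-4)³, 100) - 22294) - 6256 = ((⅑)*(-4)³*(5 + 9*(-4)³) - 22294) - 6256 = ((⅑)*(-64)*(5 + 9*(-64)) - 22294) - 6256 = ((⅑)*(-64)*(5 - 576) - 22294) - 6256 = ((⅑)*(-64)*(-571) - 22294) - 6256 = (36544/9 - 22294) - 6256 = -164102/9 - 6256 = -220406/9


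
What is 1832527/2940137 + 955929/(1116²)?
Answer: 1697631323195/1220603755824 ≈ 1.3908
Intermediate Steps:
1832527/2940137 + 955929/(1116²) = 1832527*(1/2940137) + 955929/1245456 = 1832527/2940137 + 955929*(1/1245456) = 1832527/2940137 + 318643/415152 = 1697631323195/1220603755824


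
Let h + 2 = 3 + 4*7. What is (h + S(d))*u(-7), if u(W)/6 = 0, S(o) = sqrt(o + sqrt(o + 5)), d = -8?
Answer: 0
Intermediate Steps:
S(o) = sqrt(o + sqrt(5 + o))
u(W) = 0 (u(W) = 6*0 = 0)
h = 29 (h = -2 + (3 + 4*7) = -2 + (3 + 28) = -2 + 31 = 29)
(h + S(d))*u(-7) = (29 + sqrt(-8 + sqrt(5 - 8)))*0 = (29 + sqrt(-8 + sqrt(-3)))*0 = (29 + sqrt(-8 + I*sqrt(3)))*0 = 0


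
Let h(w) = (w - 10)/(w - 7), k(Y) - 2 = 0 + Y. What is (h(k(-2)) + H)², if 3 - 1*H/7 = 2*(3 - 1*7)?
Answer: 301401/49 ≈ 6151.0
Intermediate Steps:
k(Y) = 2 + Y (k(Y) = 2 + (0 + Y) = 2 + Y)
h(w) = (-10 + w)/(-7 + w)
H = 77 (H = 21 - 14*(3 - 1*7) = 21 - 14*(3 - 7) = 21 - 14*(-4) = 21 - 7*(-8) = 21 + 56 = 77)
(h(k(-2)) + H)² = ((-10 + (2 - 2))/(-7 + (2 - 2)) + 77)² = ((-10 + 0)/(-7 + 0) + 77)² = (-10/(-7) + 77)² = (-⅐*(-10) + 77)² = (10/7 + 77)² = (549/7)² = 301401/49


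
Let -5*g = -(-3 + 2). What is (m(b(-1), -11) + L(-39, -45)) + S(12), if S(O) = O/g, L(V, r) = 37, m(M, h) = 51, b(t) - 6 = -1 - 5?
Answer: 28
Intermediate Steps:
b(t) = 0 (b(t) = 6 + (-1 - 5) = 6 - 6 = 0)
g = -1/5 (g = -(-1)*(-3 + 2)/5 = -(-1)*(-1)/5 = -1/5*1 = -1/5 ≈ -0.20000)
S(O) = -5*O (S(O) = O/(-1/5) = O*(-5) = -5*O)
(m(b(-1), -11) + L(-39, -45)) + S(12) = (51 + 37) - 5*12 = 88 - 60 = 28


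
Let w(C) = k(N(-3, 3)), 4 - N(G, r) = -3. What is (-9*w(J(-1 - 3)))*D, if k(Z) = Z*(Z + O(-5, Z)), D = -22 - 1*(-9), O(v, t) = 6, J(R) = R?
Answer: 10647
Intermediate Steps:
D = -13 (D = -22 + 9 = -13)
N(G, r) = 7 (N(G, r) = 4 - 1*(-3) = 4 + 3 = 7)
k(Z) = Z*(6 + Z) (k(Z) = Z*(Z + 6) = Z*(6 + Z))
w(C) = 91 (w(C) = 7*(6 + 7) = 7*13 = 91)
(-9*w(J(-1 - 3)))*D = -9*91*(-13) = -819*(-13) = 10647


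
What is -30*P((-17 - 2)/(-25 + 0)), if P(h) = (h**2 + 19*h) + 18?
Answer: -123816/125 ≈ -990.53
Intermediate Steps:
P(h) = 18 + h**2 + 19*h
-30*P((-17 - 2)/(-25 + 0)) = -30*(18 + ((-17 - 2)/(-25 + 0))**2 + 19*((-17 - 2)/(-25 + 0))) = -30*(18 + (-19/(-25))**2 + 19*(-19/(-25))) = -30*(18 + (-19*(-1/25))**2 + 19*(-19*(-1/25))) = -30*(18 + (19/25)**2 + 19*(19/25)) = -30*(18 + 361/625 + 361/25) = -30*20636/625 = -123816/125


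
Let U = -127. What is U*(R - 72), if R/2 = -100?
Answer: 34544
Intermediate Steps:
R = -200 (R = 2*(-100) = -200)
U*(R - 72) = -127*(-200 - 72) = -127*(-272) = 34544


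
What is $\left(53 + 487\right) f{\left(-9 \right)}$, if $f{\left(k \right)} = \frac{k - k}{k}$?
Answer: $0$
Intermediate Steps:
$f{\left(k \right)} = 0$ ($f{\left(k \right)} = \frac{0}{k} = 0$)
$\left(53 + 487\right) f{\left(-9 \right)} = \left(53 + 487\right) 0 = 540 \cdot 0 = 0$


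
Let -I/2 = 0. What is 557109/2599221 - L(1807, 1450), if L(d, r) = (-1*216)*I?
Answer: 185703/866407 ≈ 0.21434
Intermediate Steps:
I = 0 (I = -2*0 = 0)
L(d, r) = 0 (L(d, r) = -1*216*0 = -216*0 = 0)
557109/2599221 - L(1807, 1450) = 557109/2599221 - 1*0 = 557109*(1/2599221) + 0 = 185703/866407 + 0 = 185703/866407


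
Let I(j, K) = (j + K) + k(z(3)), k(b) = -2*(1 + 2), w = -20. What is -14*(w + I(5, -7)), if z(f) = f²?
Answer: 392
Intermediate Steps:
k(b) = -6 (k(b) = -2*3 = -6)
I(j, K) = -6 + K + j (I(j, K) = (j + K) - 6 = (K + j) - 6 = -6 + K + j)
-14*(w + I(5, -7)) = -14*(-20 + (-6 - 7 + 5)) = -14*(-20 - 8) = -14*(-28) = 392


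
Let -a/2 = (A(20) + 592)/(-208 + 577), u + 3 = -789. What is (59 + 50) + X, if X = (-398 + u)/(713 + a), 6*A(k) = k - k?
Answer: 28109407/261913 ≈ 107.32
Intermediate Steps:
u = -792 (u = -3 - 789 = -792)
A(k) = 0 (A(k) = (k - k)/6 = (⅙)*0 = 0)
a = -1184/369 (a = -2*(0 + 592)/(-208 + 577) = -1184/369 ≈ -3.2087)
X = -439110/261913 (X = (-398 - 792)/(713 - 1184/369) = -1190/261913/369 = -1190*369/261913 = -439110/261913 ≈ -1.6765)
(59 + 50) + X = (59 + 50) - 439110/261913 = 109 - 439110/261913 = 28109407/261913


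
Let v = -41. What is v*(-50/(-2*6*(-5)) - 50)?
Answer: 12505/6 ≈ 2084.2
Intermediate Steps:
v*(-50/(-2*6*(-5)) - 50) = -41*(-50/(-2*6*(-5)) - 50) = -41*(-50/((-12*(-5))) - 50) = -41*(-50/60 - 50) = -41*(-50*1/60 - 50) = -41*(-⅚ - 50) = -41*(-305/6) = 12505/6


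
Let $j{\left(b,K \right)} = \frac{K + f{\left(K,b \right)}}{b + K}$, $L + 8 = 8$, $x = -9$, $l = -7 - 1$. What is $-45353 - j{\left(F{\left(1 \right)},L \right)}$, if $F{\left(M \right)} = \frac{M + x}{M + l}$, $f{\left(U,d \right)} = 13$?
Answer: $- \frac{362915}{8} \approx -45364.0$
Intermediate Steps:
$l = -8$
$L = 0$ ($L = -8 + 8 = 0$)
$F{\left(M \right)} = \frac{-9 + M}{-8 + M}$ ($F{\left(M \right)} = \frac{M - 9}{M - 8} = \frac{-9 + M}{-8 + M}$)
$j{\left(b,K \right)} = \frac{13 + K}{K + b}$ ($j{\left(b,K \right)} = \frac{K + 13}{b + K} = \frac{13 + K}{K + b}$)
$-45353 - j{\left(F{\left(1 \right)},L \right)} = -45353 - \frac{13 + 0}{0 + \frac{-9 + 1}{-8 + 1}} = -45353 - \frac{1}{0 + \frac{1}{-7} \left(-8\right)} 13 = -45353 - \frac{1}{0 - - \frac{8}{7}} \cdot 13 = -45353 - \frac{1}{0 + \frac{8}{7}} \cdot 13 = -45353 - \frac{1}{\frac{8}{7}} \cdot 13 = -45353 - \frac{7}{8} \cdot 13 = -45353 - \frac{91}{8} = - \frac{362915}{8}$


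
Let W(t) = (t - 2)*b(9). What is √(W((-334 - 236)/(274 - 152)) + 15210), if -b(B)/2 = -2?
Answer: √56497102/61 ≈ 123.22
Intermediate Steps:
b(B) = 4 (b(B) = -2*(-2) = 4)
W(t) = -8 + 4*t (W(t) = (t - 2)*4 = (-2 + t)*4 = -8 + 4*t)
√(W((-334 - 236)/(274 - 152)) + 15210) = √((-8 + 4*((-334 - 236)/(274 - 152))) + 15210) = √((-8 + 4*(-570/122)) + 15210) = √((-8 + 4*(-570*1/122)) + 15210) = √((-8 + 4*(-285/61)) + 15210) = √((-8 - 1140/61) + 15210) = √(-1628/61 + 15210) = √(926182/61) = √56497102/61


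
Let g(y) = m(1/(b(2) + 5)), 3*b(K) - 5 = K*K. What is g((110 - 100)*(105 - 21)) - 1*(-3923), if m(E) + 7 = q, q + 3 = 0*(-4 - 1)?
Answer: 3913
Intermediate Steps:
b(K) = 5/3 + K²/3 (b(K) = 5/3 + (K*K)/3 = 5/3 + K²/3)
q = -3 (q = -3 + 0*(-4 - 1) = -3 + 0*(-5) = -3 + 0 = -3)
m(E) = -10 (m(E) = -7 - 3 = -10)
g(y) = -10
g((110 - 100)*(105 - 21)) - 1*(-3923) = -10 - 1*(-3923) = -10 + 3923 = 3913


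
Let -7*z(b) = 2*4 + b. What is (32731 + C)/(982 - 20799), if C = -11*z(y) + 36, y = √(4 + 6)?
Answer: -229457/138719 - 11*√10/138719 ≈ -1.6544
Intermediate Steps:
y = √10 ≈ 3.1623
z(b) = -8/7 - b/7 (z(b) = -(2*4 + b)/7 = -(8 + b)/7 = -8/7 - b/7)
C = 340/7 + 11*√10/7 (C = -11*(-8/7 - √10/7) + 36 = (88/7 + 11*√10/7) + 36 = 340/7 + 11*√10/7 ≈ 53.541)
(32731 + C)/(982 - 20799) = (32731 + (340/7 + 11*√10/7))/(982 - 20799) = (229457/7 + 11*√10/7)/(-19817) = (229457/7 + 11*√10/7)*(-1/19817) = -229457/138719 - 11*√10/138719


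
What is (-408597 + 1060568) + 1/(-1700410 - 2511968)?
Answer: 2746348297037/4212378 ≈ 6.5197e+5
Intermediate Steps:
(-408597 + 1060568) + 1/(-1700410 - 2511968) = 651971 + 1/(-4212378) = 651971 - 1/4212378 = 2746348297037/4212378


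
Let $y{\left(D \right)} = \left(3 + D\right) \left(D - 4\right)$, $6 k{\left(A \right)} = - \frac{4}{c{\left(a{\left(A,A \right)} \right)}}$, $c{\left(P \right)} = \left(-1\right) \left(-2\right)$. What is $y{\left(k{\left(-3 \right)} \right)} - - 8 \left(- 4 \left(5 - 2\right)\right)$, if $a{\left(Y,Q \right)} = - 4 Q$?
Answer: $- \frac{968}{9} \approx -107.56$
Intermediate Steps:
$c{\left(P \right)} = 2$
$k{\left(A \right)} = - \frac{1}{3}$ ($k{\left(A \right)} = \frac{\left(-4\right) \frac{1}{2}}{6} = \frac{1}{6} \left(-2\right) = - \frac{1}{3}$)
$y{\left(D \right)} = \left(-4 + D\right) \left(3 + D\right)$ ($y{\left(D \right)} = \left(3 + D\right) \left(-4 + D\right) = \left(-4 + D\right) \left(3 + D\right)$)
$y{\left(k{\left(-3 \right)} \right)} - - 8 \left(- 4 \left(5 - 2\right)\right) = \left(-12 + \left(- \frac{1}{3}\right)^{2} - - \frac{1}{3}\right) - - 8 \left(- 4 \left(5 - 2\right)\right) = \left(-12 + \frac{1}{9} + \frac{1}{3}\right) - - 8 \left(\left(-4\right) 3\right) = - \frac{104}{9} - \left(-8\right) \left(-12\right) = - \frac{104}{9} - 96 = - \frac{968}{9}$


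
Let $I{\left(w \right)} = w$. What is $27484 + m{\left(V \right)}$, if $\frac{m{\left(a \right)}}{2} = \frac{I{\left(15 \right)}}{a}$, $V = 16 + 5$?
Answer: $\frac{192398}{7} \approx 27485.0$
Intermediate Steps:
$V = 21$
$m{\left(a \right)} = \frac{30}{a}$ ($m{\left(a \right)} = 2 \frac{15}{a} = \frac{30}{a}$)
$27484 + m{\left(V \right)} = 27484 + \frac{30}{21} = 27484 + 30 \cdot \frac{1}{21} = 27484 + \frac{10}{7} = \frac{192398}{7}$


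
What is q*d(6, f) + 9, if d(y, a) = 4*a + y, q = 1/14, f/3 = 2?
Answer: 78/7 ≈ 11.143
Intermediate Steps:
f = 6 (f = 3*2 = 6)
q = 1/14 ≈ 0.071429
d(y, a) = y + 4*a
q*d(6, f) + 9 = (6 + 4*6)/14 + 9 = (6 + 24)/14 + 9 = (1/14)*30 + 9 = 15/7 + 9 = 78/7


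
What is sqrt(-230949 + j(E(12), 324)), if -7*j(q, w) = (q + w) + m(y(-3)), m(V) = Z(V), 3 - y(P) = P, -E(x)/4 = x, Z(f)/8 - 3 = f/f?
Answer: I*sqrt(230993) ≈ 480.62*I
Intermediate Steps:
Z(f) = 32 (Z(f) = 24 + 8*(f/f) = 24 + 8*1 = 24 + 8 = 32)
E(x) = -4*x
y(P) = 3 - P
m(V) = 32
j(q, w) = -32/7 - q/7 - w/7 (j(q, w) = -((q + w) + 32)/7 = -(32 + q + w)/7 = -32/7 - q/7 - w/7)
sqrt(-230949 + j(E(12), 324)) = sqrt(-230949 + (-32/7 - (-4)*12/7 - 1/7*324)) = sqrt(-230949 + (-32/7 - 1/7*(-48) - 324/7)) = sqrt(-230949 + (-32/7 + 48/7 - 324/7)) = sqrt(-230949 - 44) = sqrt(-230993) = I*sqrt(230993)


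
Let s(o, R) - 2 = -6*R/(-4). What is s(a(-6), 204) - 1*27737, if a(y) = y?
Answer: -27429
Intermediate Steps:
s(o, R) = 2 + 3*R/2 (s(o, R) = 2 - 6*R/(-4) = 2 - 6*R*(-1)/4 = 2 - (-3)*R/2 = 2 + 3*R/2)
s(a(-6), 204) - 1*27737 = (2 + (3/2)*204) - 1*27737 = (2 + 306) - 27737 = 308 - 27737 = -27429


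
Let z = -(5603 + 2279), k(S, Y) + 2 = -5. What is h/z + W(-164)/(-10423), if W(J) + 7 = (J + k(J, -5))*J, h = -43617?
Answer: 33376051/11736298 ≈ 2.8438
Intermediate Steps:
k(S, Y) = -7 (k(S, Y) = -2 - 5 = -7)
z = -7882 (z = -1*7882 = -7882)
W(J) = -7 + J*(-7 + J) (W(J) = -7 + (J - 7)*J = -7 + (-7 + J)*J = -7 + J*(-7 + J))
h/z + W(-164)/(-10423) = -43617/(-7882) + (-7 + (-164)² - 7*(-164))/(-10423) = -43617*(-1/7882) + (-7 + 26896 + 1148)*(-1/10423) = 6231/1126 + 28037*(-1/10423) = 6231/1126 - 28037/10423 = 33376051/11736298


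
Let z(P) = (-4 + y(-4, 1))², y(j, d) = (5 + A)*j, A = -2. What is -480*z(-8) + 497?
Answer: -122383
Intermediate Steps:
y(j, d) = 3*j (y(j, d) = (5 - 2)*j = 3*j)
z(P) = 256 (z(P) = (-4 + 3*(-4))² = (-4 - 12)² = (-16)² = 256)
-480*z(-8) + 497 = -480*256 + 497 = -122880 + 497 = -122383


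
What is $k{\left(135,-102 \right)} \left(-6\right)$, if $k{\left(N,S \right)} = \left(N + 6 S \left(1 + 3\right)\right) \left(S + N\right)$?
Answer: $457974$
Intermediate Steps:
$k{\left(N,S \right)} = \left(N + S\right) \left(N + 24 S\right)$ ($k{\left(N,S \right)} = \left(N + 6 S 4\right) \left(N + S\right) = \left(N + 24 S\right) \left(N + S\right) = \left(N + S\right) \left(N + 24 S\right)$)
$k{\left(135,-102 \right)} \left(-6\right) = \left(135^{2} + 24 \left(-102\right)^{2} + 25 \cdot 135 \left(-102\right)\right) \left(-6\right) = \left(18225 + 24 \cdot 10404 - 344250\right) \left(-6\right) = \left(18225 + 249696 - 344250\right) \left(-6\right) = \left(-76329\right) \left(-6\right) = 457974$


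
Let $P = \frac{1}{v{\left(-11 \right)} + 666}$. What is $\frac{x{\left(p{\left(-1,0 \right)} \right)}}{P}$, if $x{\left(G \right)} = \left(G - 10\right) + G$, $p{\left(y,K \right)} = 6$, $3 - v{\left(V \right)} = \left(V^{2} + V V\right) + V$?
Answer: $876$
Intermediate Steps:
$v{\left(V \right)} = 3 - V - 2 V^{2}$ ($v{\left(V \right)} = 3 - \left(\left(V^{2} + V V\right) + V\right) = 3 - \left(\left(V^{2} + V^{2}\right) + V\right) = 3 - \left(2 V^{2} + V\right) = 3 - \left(V + 2 V^{2}\right) = 3 - V - 2 V^{2}$)
$x{\left(G \right)} = -10 + 2 G$ ($x{\left(G \right)} = \left(-10 + G\right) + G = -10 + 2 G$)
$P = \frac{1}{438}$ ($P = \frac{1}{\left(3 - -11 - 2 \left(-11\right)^{2}\right) + 666} = \frac{1}{\left(3 + 11 - 242\right) + 666} = \frac{1}{-228 + 666} = \frac{1}{438} \approx 0.0022831$)
$\frac{x{\left(p{\left(-1,0 \right)} \right)}}{P} = \left(-10 + 2 \cdot 6\right) \frac{1}{\frac{1}{438}} = \left(-10 + 12\right) 438 = 2 \cdot 438 = 876$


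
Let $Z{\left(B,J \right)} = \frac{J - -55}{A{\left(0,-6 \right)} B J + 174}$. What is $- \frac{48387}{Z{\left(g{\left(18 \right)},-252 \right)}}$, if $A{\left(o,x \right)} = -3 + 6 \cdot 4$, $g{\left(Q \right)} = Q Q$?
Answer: $- \frac{82956317958}{197} \approx -4.211 \cdot 10^{8}$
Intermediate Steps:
$g{\left(Q \right)} = Q^{2}$
$A{\left(o,x \right)} = 21$ ($A{\left(o,x \right)} = -3 + 24 = 21$)
$Z{\left(B,J \right)} = \frac{55 + J}{174 + 21 B J}$ ($Z{\left(B,J \right)} = \frac{J - -55}{21 B J + 174} = \frac{J + 55}{21 B J + 174} = \frac{55 + J}{174 + 21 B J}$)
$- \frac{48387}{Z{\left(g{\left(18 \right)},-252 \right)}} = - \frac{48387}{\frac{1}{3} \frac{1}{58 + 7 \cdot 18^{2} \left(-252\right)} \left(55 - 252\right)} = - \frac{48387}{\frac{1}{3} \frac{1}{58 + 7 \cdot 324 \left(-252\right)} \left(-197\right)} = - \frac{48387}{\frac{1}{3} \frac{1}{58 - 571536} \left(-197\right)} = - \frac{48387}{\frac{1}{3} \frac{1}{-571478} \left(-197\right)} = - \frac{48387}{\frac{1}{3} \left(- \frac{1}{571478}\right) \left(-197\right)} = - \frac{48387}{\frac{197}{1714434}} = \left(-48387\right) \frac{1714434}{197} = - \frac{82956317958}{197}$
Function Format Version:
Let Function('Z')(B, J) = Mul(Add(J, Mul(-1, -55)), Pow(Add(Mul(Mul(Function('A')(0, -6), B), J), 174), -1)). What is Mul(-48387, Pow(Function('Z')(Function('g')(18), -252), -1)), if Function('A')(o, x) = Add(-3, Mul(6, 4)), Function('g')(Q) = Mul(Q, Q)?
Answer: Rational(-82956317958, 197) ≈ -4.2110e+8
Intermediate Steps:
Function('g')(Q) = Pow(Q, 2)
Function('A')(o, x) = 21 (Function('A')(o, x) = Add(-3, 24) = 21)
Function('Z')(B, J) = Mul(Pow(Add(174, Mul(21, B, J)), -1), Add(55, J)) (Function('Z')(B, J) = Mul(Add(J, Mul(-1, -55)), Pow(Add(Mul(Mul(21, B), J), 174), -1)) = Mul(Add(J, 55), Pow(Add(Mul(21, B, J), 174), -1)) = Mul(Add(55, J), Pow(Add(174, Mul(21, B, J)), -1)) = Mul(Pow(Add(174, Mul(21, B, J)), -1), Add(55, J)))
Mul(-48387, Pow(Function('Z')(Function('g')(18), -252), -1)) = Mul(-48387, Pow(Mul(Rational(1, 3), Pow(Add(58, Mul(7, Pow(18, 2), -252)), -1), Add(55, -252)), -1)) = Mul(-48387, Pow(Mul(Rational(1, 3), Pow(Add(58, Mul(7, 324, -252)), -1), -197), -1)) = Mul(-48387, Pow(Mul(Rational(1, 3), Pow(Add(58, -571536), -1), -197), -1)) = Mul(-48387, Pow(Mul(Rational(1, 3), Pow(-571478, -1), -197), -1)) = Mul(-48387, Pow(Mul(Rational(1, 3), Rational(-1, 571478), -197), -1)) = Mul(-48387, Pow(Rational(197, 1714434), -1)) = Mul(-48387, Rational(1714434, 197)) = Rational(-82956317958, 197)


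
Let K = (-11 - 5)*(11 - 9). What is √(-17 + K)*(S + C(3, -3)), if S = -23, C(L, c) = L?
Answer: -140*I ≈ -140.0*I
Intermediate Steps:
K = -32 (K = -16*2 = -32)
√(-17 + K)*(S + C(3, -3)) = √(-17 - 32)*(-23 + 3) = √(-49)*(-20) = (7*I)*(-20) = -140*I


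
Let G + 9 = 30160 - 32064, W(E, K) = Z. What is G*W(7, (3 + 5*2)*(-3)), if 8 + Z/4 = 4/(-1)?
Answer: 91824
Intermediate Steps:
Z = -48 (Z = -32 + 4*(4/(-1)) = -32 + 4*(4*(-1)) = -32 + 4*(-4) = -32 - 16 = -48)
W(E, K) = -48
G = -1913 (G = -9 + (30160 - 32064) = -9 - 1904 = -1913)
G*W(7, (3 + 5*2)*(-3)) = -1913*(-48) = 91824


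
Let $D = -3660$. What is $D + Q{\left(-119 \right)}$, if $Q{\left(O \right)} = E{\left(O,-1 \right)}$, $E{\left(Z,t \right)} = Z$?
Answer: $-3779$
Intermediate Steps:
$Q{\left(O \right)} = O$
$D + Q{\left(-119 \right)} = -3660 - 119 = -3779$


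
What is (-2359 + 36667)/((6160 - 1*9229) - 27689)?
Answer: -17154/15379 ≈ -1.1154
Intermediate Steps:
(-2359 + 36667)/((6160 - 1*9229) - 27689) = 34308/((6160 - 9229) - 27689) = 34308/(-3069 - 27689) = 34308/(-30758) = 34308*(-1/30758) = -17154/15379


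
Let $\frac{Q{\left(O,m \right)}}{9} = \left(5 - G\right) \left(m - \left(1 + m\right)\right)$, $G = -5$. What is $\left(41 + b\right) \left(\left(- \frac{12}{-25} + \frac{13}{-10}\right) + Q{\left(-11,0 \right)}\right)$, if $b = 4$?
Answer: $- \frac{40869}{10} \approx -4086.9$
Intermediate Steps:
$Q{\left(O,m \right)} = -90$ ($Q{\left(O,m \right)} = 9 \left(5 - -5\right) \left(m - \left(1 + m\right)\right) = 9 \left(5 + 5\right) \left(-1\right) = 9 \cdot 10 \left(-1\right) = 9 \left(-10\right) = -90$)
$\left(41 + b\right) \left(\left(- \frac{12}{-25} + \frac{13}{-10}\right) + Q{\left(-11,0 \right)}\right) = \left(41 + 4\right) \left(\left(- \frac{12}{-25} + \frac{13}{-10}\right) - 90\right) = 45 \left(\left(\left(-12\right) \left(- \frac{1}{25}\right) + 13 \left(- \frac{1}{10}\right)\right) - 90\right) = 45 \left(\left(\frac{12}{25} - \frac{13}{10}\right) - 90\right) = 45 \left(- \frac{41}{50} - 90\right) = 45 \left(- \frac{4541}{50}\right) = - \frac{40869}{10}$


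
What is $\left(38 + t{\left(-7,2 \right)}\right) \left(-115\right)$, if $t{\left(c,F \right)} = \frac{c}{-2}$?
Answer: $- \frac{9545}{2} \approx -4772.5$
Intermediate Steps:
$t{\left(c,F \right)} = - \frac{c}{2}$ ($t{\left(c,F \right)} = c \left(- \frac{1}{2}\right) = - \frac{c}{2}$)
$\left(38 + t{\left(-7,2 \right)}\right) \left(-115\right) = \left(38 - - \frac{7}{2}\right) \left(-115\right) = \left(38 + \frac{7}{2}\right) \left(-115\right) = \frac{83}{2} \left(-115\right) = - \frac{9545}{2}$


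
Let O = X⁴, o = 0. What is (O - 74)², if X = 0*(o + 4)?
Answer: 5476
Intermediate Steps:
X = 0 (X = 0*(0 + 4) = 0*4 = 0)
O = 0 (O = 0⁴ = 0)
(O - 74)² = (0 - 74)² = (-74)² = 5476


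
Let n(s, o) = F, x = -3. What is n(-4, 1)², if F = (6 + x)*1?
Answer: 9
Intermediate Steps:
F = 3 (F = (6 - 3)*1 = 3*1 = 3)
n(s, o) = 3
n(-4, 1)² = 3² = 9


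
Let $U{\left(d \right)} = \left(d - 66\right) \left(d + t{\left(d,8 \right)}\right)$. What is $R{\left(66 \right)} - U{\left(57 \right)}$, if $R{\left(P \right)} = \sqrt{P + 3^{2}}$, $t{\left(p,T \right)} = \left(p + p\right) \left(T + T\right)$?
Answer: $16929 + 5 \sqrt{3} \approx 16938.0$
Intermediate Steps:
$t{\left(p,T \right)} = 4 T p$ ($t{\left(p,T \right)} = 2 p 2 T = 4 T p$)
$R{\left(P \right)} = \sqrt{9 + P}$ ($R{\left(P \right)} = \sqrt{P + 9} = \sqrt{9 + P}$)
$U{\left(d \right)} = 33 d \left(-66 + d\right)$ ($U{\left(d \right)} = \left(d - 66\right) \left(d + 4 \cdot 8 d\right) = \left(-66 + d\right) \left(d + 32 d\right) = \left(-66 + d\right) 33 d = 33 d \left(-66 + d\right)$)
$R{\left(66 \right)} - U{\left(57 \right)} = \sqrt{9 + 66} - 33 \cdot 57 \left(-66 + 57\right) = \sqrt{75} - 33 \cdot 57 \left(-9\right) = 5 \sqrt{3} - -16929 = 5 \sqrt{3} + 16929 = 16929 + 5 \sqrt{3}$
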